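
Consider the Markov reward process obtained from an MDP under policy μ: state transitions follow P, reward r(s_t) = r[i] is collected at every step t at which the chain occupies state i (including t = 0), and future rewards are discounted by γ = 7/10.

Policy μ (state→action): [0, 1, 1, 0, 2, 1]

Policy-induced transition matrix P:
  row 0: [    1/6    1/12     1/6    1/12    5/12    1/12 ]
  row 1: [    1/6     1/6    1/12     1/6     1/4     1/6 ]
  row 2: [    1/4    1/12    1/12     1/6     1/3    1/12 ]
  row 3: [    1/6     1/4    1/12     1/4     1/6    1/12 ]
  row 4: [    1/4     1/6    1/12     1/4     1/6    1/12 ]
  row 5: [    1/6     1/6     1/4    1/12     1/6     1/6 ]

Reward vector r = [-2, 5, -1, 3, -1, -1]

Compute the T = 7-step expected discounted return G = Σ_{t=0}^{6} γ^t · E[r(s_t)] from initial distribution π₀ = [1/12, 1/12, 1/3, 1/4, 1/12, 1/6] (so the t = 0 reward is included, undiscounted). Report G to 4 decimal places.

t=0: π = [0.0833, 0.0833, 0.3333, 0.2500, 0.0833, 0.1667], E[r] = 0.4167, γ^t·E[r] = 0.416667, running G = 0.416667
t=1: π = [0.2014, 0.1528, 0.1181, 0.1736, 0.2500, 0.1042], E[r] = 0.4097, γ^t·E[r] = 0.286806, running G = 0.703472
t=2: π = [0.1973, 0.1545, 0.1175, 0.1765, 0.2494, 0.1047], E[r] = 0.4358, γ^t·E[r] = 0.213524, running G = 0.916997
t=3: π = [0.1972, 0.1551, 0.1172, 0.1770, 0.2485, 0.1049], E[r] = 0.4416, γ^t·E[r] = 0.151452, running G = 1.068448
t=4: π = [0.1971, 0.1552, 0.1173, 0.1769, 0.2484, 0.1050], E[r] = 0.4419, γ^t·E[r] = 0.106093, running G = 1.174541
t=5: π = [0.1971, 0.1552, 0.1173, 0.1769, 0.2484, 0.1050], E[r] = 0.4419, γ^t·E[r] = 0.074265, running G = 1.248807
t=6: π = [0.1971, 0.1552, 0.1173, 0.1769, 0.2484, 0.1050], E[r] = 0.4419, γ^t·E[r] = 0.051984, running G = 1.300791

G = 1.3008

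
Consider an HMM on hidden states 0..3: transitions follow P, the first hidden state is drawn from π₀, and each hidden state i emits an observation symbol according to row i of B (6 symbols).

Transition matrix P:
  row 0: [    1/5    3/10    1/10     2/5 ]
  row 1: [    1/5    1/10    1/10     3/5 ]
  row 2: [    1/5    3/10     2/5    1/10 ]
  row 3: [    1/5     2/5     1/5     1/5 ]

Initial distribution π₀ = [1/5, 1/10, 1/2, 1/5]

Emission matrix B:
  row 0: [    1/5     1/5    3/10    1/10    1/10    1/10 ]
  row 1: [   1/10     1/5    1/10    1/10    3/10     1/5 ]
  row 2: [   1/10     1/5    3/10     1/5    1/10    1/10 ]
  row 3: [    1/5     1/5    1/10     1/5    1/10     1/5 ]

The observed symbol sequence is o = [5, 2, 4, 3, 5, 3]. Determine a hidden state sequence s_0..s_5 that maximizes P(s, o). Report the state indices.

t=0: δ = [2.000e-02, 2.000e-02, 5.000e-02, 4.000e-02]  (obs o_0=5)
t=1: δ = [3.000e-03, 1.600e-03, 6.000e-03, 1.200e-03]  ψ = [2, 3, 2, 1]  (obs o_1=2)
t=2: δ = [1.200e-04, 5.400e-04, 2.400e-04, 1.200e-04]  ψ = [2, 2, 2, 0]  (obs o_2=4)
t=3: δ = [1.080e-05, 7.200e-06, 1.920e-05, 6.480e-05]  ψ = [1, 2, 2, 1]  (obs o_3=3)
t=4: δ = [1.296e-06, 5.184e-06, 1.296e-06, 2.592e-06]  ψ = [3, 3, 3, 3]  (obs o_4=5)
t=5: δ = [1.037e-07, 1.037e-07, 1.037e-07, 6.221e-07]  ψ = [1, 3, 1, 1]  (obs o_5=3)
backtrack: best end state = 3; path = [2, 2, 1, 3, 1, 3]

path = [2, 2, 1, 3, 1, 3]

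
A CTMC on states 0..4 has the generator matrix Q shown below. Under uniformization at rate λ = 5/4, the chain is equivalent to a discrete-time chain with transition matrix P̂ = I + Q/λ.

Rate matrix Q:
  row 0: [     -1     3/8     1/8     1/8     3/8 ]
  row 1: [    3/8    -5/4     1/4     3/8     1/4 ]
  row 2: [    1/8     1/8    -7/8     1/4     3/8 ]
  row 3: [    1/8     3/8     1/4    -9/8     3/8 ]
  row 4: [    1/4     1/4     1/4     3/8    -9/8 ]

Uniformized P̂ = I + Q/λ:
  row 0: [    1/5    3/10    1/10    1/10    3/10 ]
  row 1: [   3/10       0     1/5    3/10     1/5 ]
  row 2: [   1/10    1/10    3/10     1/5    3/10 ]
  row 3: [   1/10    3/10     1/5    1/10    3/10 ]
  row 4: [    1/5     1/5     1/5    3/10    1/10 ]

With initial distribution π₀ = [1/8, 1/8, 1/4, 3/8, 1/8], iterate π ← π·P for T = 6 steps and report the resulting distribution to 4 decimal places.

t=0: π = [0.1250, 0.1250, 0.2500, 0.3750, 0.1250]
t=1: π = [0.1500, 0.2000, 0.2125, 0.1750, 0.2625]
t=2: π = [0.1813, 0.1713, 0.2063, 0.2138, 0.2275]
t=3: π = [0.1751, 0.1846, 0.2025, 0.2004, 0.2374]
t=4: π = [0.1782, 0.1804, 0.2027, 0.2047, 0.2341]
t=5: π = [0.1773, 0.1819, 0.2025, 0.2032, 0.2352]
t=6: π = [0.1776, 0.1814, 0.2025, 0.2037, 0.2348]

π = [0.1776, 0.1814, 0.2025, 0.2037, 0.2348]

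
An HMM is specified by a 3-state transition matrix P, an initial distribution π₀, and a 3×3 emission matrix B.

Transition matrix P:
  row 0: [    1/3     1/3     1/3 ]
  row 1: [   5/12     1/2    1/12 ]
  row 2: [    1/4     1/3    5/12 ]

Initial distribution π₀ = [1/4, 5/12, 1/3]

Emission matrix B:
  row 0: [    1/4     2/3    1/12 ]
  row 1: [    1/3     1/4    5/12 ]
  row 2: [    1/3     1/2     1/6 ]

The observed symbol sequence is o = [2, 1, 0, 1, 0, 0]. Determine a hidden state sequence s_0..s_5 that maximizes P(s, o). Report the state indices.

path = [1, 0, 1, 0, 1, 1]

t=0: δ = [2.083e-02, 1.736e-01, 5.556e-02]  (obs o_0=2)
t=1: δ = [4.823e-02, 2.170e-02, 1.157e-02]  ψ = [1, 1, 2]  (obs o_1=1)
t=2: δ = [4.019e-03, 5.358e-03, 5.358e-03]  ψ = [0, 0, 0]  (obs o_2=0)
t=3: δ = [1.488e-03, 6.698e-04, 1.116e-03]  ψ = [1, 1, 2]  (obs o_3=1)
t=4: δ = [1.240e-04, 1.654e-04, 1.654e-04]  ψ = [0, 0, 0]  (obs o_4=0)
t=5: δ = [1.723e-05, 2.756e-05, 2.297e-05]  ψ = [1, 1, 2]  (obs o_5=0)
backtrack: best end state = 1; path = [1, 0, 1, 0, 1, 1]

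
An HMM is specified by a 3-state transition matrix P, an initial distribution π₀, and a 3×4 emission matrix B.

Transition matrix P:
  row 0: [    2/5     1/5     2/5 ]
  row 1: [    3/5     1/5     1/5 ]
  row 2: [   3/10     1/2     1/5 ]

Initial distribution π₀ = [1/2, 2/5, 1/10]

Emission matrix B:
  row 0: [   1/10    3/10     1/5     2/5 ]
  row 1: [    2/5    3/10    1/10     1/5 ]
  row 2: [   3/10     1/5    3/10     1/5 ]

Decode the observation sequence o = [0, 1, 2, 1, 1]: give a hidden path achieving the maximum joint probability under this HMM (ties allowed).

t=0: δ = [5.000e-02, 1.600e-01, 3.000e-02]  (obs o_0=0)
t=1: δ = [2.880e-02, 9.600e-03, 6.400e-03]  ψ = [1, 1, 1]  (obs o_1=1)
t=2: δ = [2.304e-03, 5.760e-04, 3.456e-03]  ψ = [0, 0, 0]  (obs o_2=2)
t=3: δ = [3.110e-04, 5.184e-04, 1.843e-04]  ψ = [2, 2, 0]  (obs o_3=1)
t=4: δ = [9.331e-05, 3.110e-05, 2.488e-05]  ψ = [1, 1, 0]  (obs o_4=1)
backtrack: best end state = 0; path = [1, 0, 2, 1, 0]

path = [1, 0, 2, 1, 0]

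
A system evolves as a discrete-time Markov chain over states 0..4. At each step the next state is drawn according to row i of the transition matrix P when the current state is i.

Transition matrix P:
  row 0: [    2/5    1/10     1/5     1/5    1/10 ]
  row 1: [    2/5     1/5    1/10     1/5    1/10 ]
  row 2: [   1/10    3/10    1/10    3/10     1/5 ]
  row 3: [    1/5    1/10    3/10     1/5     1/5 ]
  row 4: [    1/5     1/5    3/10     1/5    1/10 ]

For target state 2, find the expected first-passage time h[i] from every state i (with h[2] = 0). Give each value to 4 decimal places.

h = [4.5547, 5.0607, 0.0000, 4.0587, 4.1498]

First-step conditioning: h[2] = 0; for i ≠ 2, h[i] = 1 + Σ_k P[i][k]·h[k].
  h[0] = 1 + 2/5·h[0] + 1/10·h[1] + 1/5·h[3] + 1/10·h[4]
  h[1] = 1 + 2/5·h[0] + 1/5·h[1] + 1/5·h[3] + 1/10·h[4]
  h[3] = 1 + 1/5·h[0] + 1/10·h[1] + 1/5·h[3] + 1/5·h[4]
  h[4] = 1 + 1/5·h[0] + 1/5·h[1] + 1/5·h[3] + 1/10·h[4]
Solving the 4×4 linear system over states ≠ 2 gives exactly h = [1125/247, 1250/247, 0, 2005/494, 1025/247] (h[2] = 0 is the target).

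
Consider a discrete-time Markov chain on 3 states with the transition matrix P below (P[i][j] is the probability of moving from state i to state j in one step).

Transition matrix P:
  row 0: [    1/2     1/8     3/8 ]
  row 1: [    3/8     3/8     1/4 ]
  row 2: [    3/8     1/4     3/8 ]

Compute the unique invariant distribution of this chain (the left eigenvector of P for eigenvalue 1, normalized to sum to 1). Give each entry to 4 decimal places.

Balance equations π_j = Σ_i π_i·P[i][j]:
  π_0 = 1/2·π_0 + 3/8·π_1 + 3/8·π_2
  π_1 = 1/8·π_0 + 3/8·π_1 + 1/4·π_2
  normalize: π_0 + π_1 + π_2 = 1
Solving the linear system gives exactly π = [3/7, 11/49, 17/49].

π = [0.4286, 0.2245, 0.3469]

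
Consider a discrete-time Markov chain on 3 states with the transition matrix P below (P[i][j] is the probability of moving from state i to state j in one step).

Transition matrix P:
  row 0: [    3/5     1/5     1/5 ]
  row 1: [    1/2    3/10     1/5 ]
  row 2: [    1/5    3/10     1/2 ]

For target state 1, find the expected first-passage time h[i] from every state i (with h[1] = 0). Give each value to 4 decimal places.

First-step conditioning: h[1] = 0; for i ≠ 1, h[i] = 1 + Σ_k P[i][k]·h[k].
  h[0] = 1 + 3/5·h[0] + 1/5·h[2]
  h[2] = 1 + 1/5·h[0] + 1/2·h[2]
Solving the 2×2 linear system over states ≠ 1 gives exactly h = [35/8, 0, 15/4] (h[1] = 0 is the target).

h = [4.3750, 0.0000, 3.7500]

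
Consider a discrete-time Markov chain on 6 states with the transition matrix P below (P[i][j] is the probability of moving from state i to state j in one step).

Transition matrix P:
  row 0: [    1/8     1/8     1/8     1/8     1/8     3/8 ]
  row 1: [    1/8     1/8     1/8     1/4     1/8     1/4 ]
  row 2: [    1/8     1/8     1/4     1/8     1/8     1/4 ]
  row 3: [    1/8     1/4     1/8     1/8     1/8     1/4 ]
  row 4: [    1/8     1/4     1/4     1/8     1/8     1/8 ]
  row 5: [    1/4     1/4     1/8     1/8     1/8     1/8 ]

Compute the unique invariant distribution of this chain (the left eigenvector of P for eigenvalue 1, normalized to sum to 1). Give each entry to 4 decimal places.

Balance equations π_j = Σ_i π_i·P[i][j]:
  π_0 = 1/8·π_0 + 1/8·π_1 + 1/8·π_2 + 1/8·π_3 + 1/8·π_4 + 1/4·π_5
  π_1 = 1/8·π_0 + 1/8·π_1 + 1/8·π_2 + 1/4·π_3 + 1/4·π_4 + 1/4·π_5
  π_2 = 1/8·π_0 + 1/8·π_1 + 1/4·π_2 + 1/8·π_3 + 1/4·π_4 + 1/8·π_5
  π_3 = 1/8·π_0 + 1/4·π_1 + 1/8·π_2 + 1/8·π_3 + 1/8·π_4 + 1/8·π_5
  π_4 = 1/8·π_0 + 1/8·π_1 + 1/8·π_2 + 1/8·π_3 + 1/8·π_4 + 1/8·π_5
  normalize: π_0 + π_1 + π_2 + π_3 + π_4 + π_5 = 1
Solving the linear system gives exactly π = [87/568, 838/4473, 9/56, 5311/35784, 1/8, 16/71].

π = [0.1532, 0.1873, 0.1607, 0.1484, 0.1250, 0.2254]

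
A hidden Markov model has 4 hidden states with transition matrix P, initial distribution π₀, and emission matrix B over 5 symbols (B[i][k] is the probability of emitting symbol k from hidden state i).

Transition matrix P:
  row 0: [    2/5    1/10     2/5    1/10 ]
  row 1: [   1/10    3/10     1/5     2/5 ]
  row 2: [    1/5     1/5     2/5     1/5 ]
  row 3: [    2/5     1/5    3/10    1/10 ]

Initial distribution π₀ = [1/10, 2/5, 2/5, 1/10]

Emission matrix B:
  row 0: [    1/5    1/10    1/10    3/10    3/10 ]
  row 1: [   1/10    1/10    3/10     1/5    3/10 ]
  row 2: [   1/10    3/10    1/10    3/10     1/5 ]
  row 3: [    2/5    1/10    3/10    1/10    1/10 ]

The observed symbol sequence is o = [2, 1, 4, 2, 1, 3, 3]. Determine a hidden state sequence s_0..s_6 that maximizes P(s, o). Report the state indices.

path = [1, 2, 1, 3, 2, 2, 2]

t=0: δ = [1.000e-02, 1.200e-01, 4.000e-02, 3.000e-02]  (obs o_0=2)
t=1: δ = [1.200e-03, 3.600e-03, 7.200e-03, 4.800e-03]  ψ = [1, 1, 1, 1]  (obs o_1=1)
t=2: δ = [5.760e-04, 4.320e-04, 5.760e-04, 1.440e-04]  ψ = [3, 2, 2, 1]  (obs o_2=4)
t=3: δ = [2.304e-05, 3.888e-05, 2.304e-05, 5.184e-05]  ψ = [0, 1, 0, 1]  (obs o_3=2)
t=4: δ = [2.074e-06, 1.166e-06, 4.666e-06, 1.555e-06]  ψ = [3, 1, 3, 1]  (obs o_4=1)
t=5: δ = [2.799e-07, 1.866e-07, 5.599e-07, 9.331e-08]  ψ = [2, 2, 2, 2]  (obs o_5=3)
t=6: δ = [3.359e-08, 2.239e-08, 6.718e-08, 1.120e-08]  ψ = [0, 2, 2, 2]  (obs o_6=3)
backtrack: best end state = 2; path = [1, 2, 1, 3, 2, 2, 2]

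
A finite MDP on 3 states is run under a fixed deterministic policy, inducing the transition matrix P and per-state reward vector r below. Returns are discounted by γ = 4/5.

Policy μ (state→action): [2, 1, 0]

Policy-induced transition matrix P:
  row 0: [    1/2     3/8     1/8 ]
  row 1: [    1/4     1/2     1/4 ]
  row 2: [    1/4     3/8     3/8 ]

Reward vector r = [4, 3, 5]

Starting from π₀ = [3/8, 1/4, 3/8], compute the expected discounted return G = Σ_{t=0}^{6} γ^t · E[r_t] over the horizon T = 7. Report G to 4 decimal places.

t=0: π = [0.3750, 0.2500, 0.3750], E[r] = 4.1250, γ^t·E[r] = 4.125000, running G = 4.125000
t=1: π = [0.3438, 0.4063, 0.2500], E[r] = 3.8438, γ^t·E[r] = 3.075000, running G = 7.200000
t=2: π = [0.3359, 0.4258, 0.2383], E[r] = 3.8125, γ^t·E[r] = 2.440000, running G = 9.640000
t=3: π = [0.3340, 0.4282, 0.2378], E[r] = 3.8096, γ^t·E[r] = 1.950500, running G = 11.590500
t=4: π = [0.3335, 0.4285, 0.2380], E[r] = 3.8094, γ^t·E[r] = 1.560350, running G = 13.150850
t=5: π = [0.3334, 0.4286, 0.2381], E[r] = 3.8095, γ^t·E[r] = 1.248295, running G = 14.399145
t=6: π = [0.3333, 0.4286, 0.2381], E[r] = 3.8095, γ^t·E[r] = 0.998642, running G = 15.397787

G = 15.3978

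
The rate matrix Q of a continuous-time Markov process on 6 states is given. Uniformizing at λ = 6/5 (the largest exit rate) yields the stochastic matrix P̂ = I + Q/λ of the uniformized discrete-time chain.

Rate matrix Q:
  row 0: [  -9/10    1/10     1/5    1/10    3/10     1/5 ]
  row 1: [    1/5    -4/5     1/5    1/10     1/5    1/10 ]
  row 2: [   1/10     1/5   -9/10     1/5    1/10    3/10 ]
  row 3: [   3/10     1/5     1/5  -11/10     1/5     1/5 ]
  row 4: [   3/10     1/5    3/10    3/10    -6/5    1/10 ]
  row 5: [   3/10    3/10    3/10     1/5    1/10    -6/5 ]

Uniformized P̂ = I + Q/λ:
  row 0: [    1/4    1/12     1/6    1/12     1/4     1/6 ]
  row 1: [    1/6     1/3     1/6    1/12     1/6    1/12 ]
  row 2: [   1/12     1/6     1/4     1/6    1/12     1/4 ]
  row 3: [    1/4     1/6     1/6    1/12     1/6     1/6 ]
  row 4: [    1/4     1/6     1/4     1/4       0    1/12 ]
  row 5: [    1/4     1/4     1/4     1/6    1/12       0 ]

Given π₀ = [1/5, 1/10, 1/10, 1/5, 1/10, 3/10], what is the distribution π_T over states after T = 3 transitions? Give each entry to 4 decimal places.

t=0: π = [0.2000, 0.1000, 0.1000, 0.2000, 0.1000, 0.3000]
t=1: π = [0.2250, 0.1917, 0.2083, 0.1333, 0.1333, 0.1083]
t=2: π = [0.1993, 0.1889, 0.2042, 0.1319, 0.1368, 0.1389]
t=3: π = [0.2002, 0.1931, 0.2067, 0.1347, 0.1319, 0.1334]

π = [0.2002, 0.1931, 0.2067, 0.1347, 0.1319, 0.1334]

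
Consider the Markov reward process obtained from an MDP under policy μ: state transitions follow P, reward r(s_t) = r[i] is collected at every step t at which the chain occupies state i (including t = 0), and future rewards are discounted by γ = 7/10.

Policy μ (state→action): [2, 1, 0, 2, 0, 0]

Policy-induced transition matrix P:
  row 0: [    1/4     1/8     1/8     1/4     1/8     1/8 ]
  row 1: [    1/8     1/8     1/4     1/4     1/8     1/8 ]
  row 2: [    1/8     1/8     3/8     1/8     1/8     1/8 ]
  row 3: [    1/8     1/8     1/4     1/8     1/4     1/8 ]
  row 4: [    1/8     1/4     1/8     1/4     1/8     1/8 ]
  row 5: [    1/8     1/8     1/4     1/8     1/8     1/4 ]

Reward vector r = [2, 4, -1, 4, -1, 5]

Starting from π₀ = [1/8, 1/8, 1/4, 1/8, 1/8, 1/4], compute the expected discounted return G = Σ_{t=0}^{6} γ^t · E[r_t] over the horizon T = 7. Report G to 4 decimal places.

t=0: π = [0.1250, 0.1250, 0.2500, 0.1250, 0.1250, 0.2500], E[r] = 2.1250, γ^t·E[r] = 2.125000, running G = 2.125000
t=1: π = [0.1406, 0.1406, 0.2500, 0.1719, 0.1406, 0.1563], E[r] = 1.9219, γ^t·E[r] = 1.345313, running G = 3.470313
t=2: π = [0.1426, 0.1426, 0.2461, 0.1777, 0.1465, 0.1445], E[r] = 1.8965, γ^t·E[r] = 0.929277, running G = 4.399590
t=3: π = [0.1428, 0.1433, 0.2446, 0.1790, 0.1472, 0.1431], E[r] = 1.8982, γ^t·E[r] = 0.651080, running G = 5.050670
t=4: π = [0.1429, 0.1434, 0.2443, 0.1792, 0.1474, 0.1429], E[r] = 1.8987, γ^t·E[r] = 0.455881, running G = 5.506551
t=5: π = [0.1429, 0.1434, 0.2443, 0.1792, 0.1474, 0.1429], E[r] = 1.8989, γ^t·E[r] = 0.319140, running G = 5.825691
t=6: π = [0.1429, 0.1434, 0.2443, 0.1792, 0.1474, 0.1429], E[r] = 1.8989, γ^t·E[r] = 0.223402, running G = 6.049093

G = 6.0491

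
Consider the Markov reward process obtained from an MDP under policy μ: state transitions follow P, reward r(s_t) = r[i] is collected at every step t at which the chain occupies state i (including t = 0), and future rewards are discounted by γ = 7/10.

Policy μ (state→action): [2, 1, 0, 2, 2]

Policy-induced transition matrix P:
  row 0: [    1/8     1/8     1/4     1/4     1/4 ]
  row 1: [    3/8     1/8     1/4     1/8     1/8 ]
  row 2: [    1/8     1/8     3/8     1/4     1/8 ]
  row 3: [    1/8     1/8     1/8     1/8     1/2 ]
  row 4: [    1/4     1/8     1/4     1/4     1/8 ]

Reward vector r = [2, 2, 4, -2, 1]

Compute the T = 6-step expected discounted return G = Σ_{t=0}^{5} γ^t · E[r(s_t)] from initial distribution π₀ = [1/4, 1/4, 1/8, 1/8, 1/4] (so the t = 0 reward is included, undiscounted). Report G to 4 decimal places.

t=0: π = [0.2500, 0.2500, 0.1250, 0.1250, 0.2500], E[r] = 1.5000, γ^t·E[r] = 1.500000, running G = 1.500000
t=1: π = [0.2188, 0.1250, 0.2500, 0.2031, 0.2031], E[r] = 1.4844, γ^t·E[r] = 1.039063, running G = 2.539063
t=2: π = [0.1816, 0.1250, 0.2559, 0.2090, 0.2285], E[r] = 1.4473, γ^t·E[r] = 0.709160, running G = 3.248223
t=3: π = [0.1848, 0.1250, 0.2559, 0.2083, 0.2261], E[r] = 1.4526, γ^t·E[r] = 0.498254, running G = 3.746477
t=4: π = [0.1845, 0.1250, 0.2560, 0.2083, 0.2262], E[r] = 1.4523, γ^t·E[r] = 0.348705, running G = 4.095182
t=5: π = [0.1845, 0.1250, 0.2560, 0.2083, 0.2262], E[r] = 1.4524, γ^t·E[r] = 0.244102, running G = 4.339284

G = 4.3393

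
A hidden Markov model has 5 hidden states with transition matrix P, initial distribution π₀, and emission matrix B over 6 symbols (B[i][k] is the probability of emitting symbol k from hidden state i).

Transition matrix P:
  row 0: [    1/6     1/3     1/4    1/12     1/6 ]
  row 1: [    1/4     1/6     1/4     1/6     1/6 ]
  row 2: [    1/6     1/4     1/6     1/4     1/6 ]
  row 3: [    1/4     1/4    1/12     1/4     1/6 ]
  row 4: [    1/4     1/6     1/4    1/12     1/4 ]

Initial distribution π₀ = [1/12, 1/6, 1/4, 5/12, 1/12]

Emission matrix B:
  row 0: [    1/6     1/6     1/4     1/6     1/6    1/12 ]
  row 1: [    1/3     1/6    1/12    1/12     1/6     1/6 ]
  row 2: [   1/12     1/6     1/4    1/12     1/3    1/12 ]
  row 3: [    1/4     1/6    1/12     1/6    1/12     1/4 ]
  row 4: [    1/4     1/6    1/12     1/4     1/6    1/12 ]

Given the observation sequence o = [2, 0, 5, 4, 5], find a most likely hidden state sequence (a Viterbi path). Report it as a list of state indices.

t=0: δ = [2.083e-02, 1.389e-02, 6.250e-02, 3.472e-02, 6.944e-03]  (obs o_0=2)
t=1: δ = [1.736e-03, 5.208e-03, 8.681e-04, 3.906e-03, 2.604e-03]  ψ = [2, 2, 2, 2, 2]  (obs o_1=0)
t=2: δ = [1.085e-04, 1.628e-04, 1.085e-04, 2.441e-04, 7.234e-05]  ψ = [1, 3, 1, 3, 1]  (obs o_2=5)
t=3: δ = [1.017e-05, 1.017e-05, 1.356e-05, 5.086e-06, 6.782e-06]  ψ = [3, 3, 1, 3, 3]  (obs o_3=4)
t=4: δ = [2.119e-07, 5.651e-07, 2.119e-07, 8.477e-07, 1.884e-07]  ψ = [1, 0, 0, 2, 2]  (obs o_4=5)
backtrack: best end state = 3; path = [2, 3, 1, 2, 3]

path = [2, 3, 1, 2, 3]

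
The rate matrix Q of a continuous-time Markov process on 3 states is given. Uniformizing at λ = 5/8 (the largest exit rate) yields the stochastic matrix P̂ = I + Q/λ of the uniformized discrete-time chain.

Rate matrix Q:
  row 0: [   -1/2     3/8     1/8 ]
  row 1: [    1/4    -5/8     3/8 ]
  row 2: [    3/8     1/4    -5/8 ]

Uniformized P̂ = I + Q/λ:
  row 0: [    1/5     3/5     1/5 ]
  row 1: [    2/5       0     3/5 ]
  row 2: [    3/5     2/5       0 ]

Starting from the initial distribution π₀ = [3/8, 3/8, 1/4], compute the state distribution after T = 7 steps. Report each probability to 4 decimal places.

t=0: π = [0.3750, 0.3750, 0.2500]
t=1: π = [0.3750, 0.3250, 0.3000]
t=2: π = [0.3850, 0.3450, 0.2700]
t=3: π = [0.3770, 0.3390, 0.2840]
t=4: π = [0.3814, 0.3398, 0.2788]
t=5: π = [0.3795, 0.3404, 0.2802]
t=6: π = [0.3801, 0.3398, 0.2801]
t=7: π = [0.3800, 0.3401, 0.2799]

π = [0.3800, 0.3401, 0.2799]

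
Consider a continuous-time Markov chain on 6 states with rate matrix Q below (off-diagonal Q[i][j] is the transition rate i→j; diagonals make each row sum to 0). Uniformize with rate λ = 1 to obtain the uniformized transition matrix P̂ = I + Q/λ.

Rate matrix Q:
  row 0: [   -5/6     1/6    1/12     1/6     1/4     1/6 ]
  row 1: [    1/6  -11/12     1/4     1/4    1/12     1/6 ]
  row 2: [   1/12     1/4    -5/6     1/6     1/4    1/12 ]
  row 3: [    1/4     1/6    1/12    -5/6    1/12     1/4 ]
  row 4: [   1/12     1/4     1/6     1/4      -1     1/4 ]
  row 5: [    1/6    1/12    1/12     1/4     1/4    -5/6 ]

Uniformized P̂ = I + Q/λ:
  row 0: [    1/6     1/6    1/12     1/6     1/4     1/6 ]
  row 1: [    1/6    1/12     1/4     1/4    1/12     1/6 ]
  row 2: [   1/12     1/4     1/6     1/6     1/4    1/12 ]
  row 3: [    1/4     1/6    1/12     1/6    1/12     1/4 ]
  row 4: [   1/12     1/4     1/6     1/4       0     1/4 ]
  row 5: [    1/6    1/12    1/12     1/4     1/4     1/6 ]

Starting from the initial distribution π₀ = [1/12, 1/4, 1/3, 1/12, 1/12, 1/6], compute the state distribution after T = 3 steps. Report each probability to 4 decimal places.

π = [0.1604, 0.1608, 0.1349, 0.2081, 0.1514, 0.1844]

t=0: π = [0.0833, 0.2500, 0.3333, 0.0833, 0.0833, 0.1667]
t=1: π = [0.1389, 0.1667, 0.1597, 0.2083, 0.1736, 0.1528]
t=2: π = [0.1563, 0.1678, 0.1389, 0.2078, 0.1441, 0.1852]
t=3: π = [0.1604, 0.1608, 0.1349, 0.2081, 0.1514, 0.1844]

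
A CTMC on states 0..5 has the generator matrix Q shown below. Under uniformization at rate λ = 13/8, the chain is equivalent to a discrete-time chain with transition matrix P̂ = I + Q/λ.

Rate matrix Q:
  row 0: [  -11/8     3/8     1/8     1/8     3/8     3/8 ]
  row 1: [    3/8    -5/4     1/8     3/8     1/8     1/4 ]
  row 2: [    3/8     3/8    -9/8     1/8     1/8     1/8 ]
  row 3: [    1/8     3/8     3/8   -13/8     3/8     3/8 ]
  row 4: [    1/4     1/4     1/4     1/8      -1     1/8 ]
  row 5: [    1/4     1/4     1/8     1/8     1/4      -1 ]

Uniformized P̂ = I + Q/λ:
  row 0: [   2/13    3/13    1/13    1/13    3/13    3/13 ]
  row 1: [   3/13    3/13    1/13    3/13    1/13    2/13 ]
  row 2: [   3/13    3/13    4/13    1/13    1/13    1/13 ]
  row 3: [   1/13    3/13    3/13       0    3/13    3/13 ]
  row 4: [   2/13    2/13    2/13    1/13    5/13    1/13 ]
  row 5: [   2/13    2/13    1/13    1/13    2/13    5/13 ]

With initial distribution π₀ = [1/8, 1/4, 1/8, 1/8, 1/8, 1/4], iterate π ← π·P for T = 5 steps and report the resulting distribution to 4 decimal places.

t=0: π = [0.1250, 0.2500, 0.1250, 0.1250, 0.1250, 0.2500]
t=1: π = [0.1731, 0.2019, 0.1346, 0.1058, 0.1731, 0.2115]
t=2: π = [0.1716, 0.2012, 0.1376, 0.0999, 0.1893, 0.2004]
t=3: π = [0.1722, 0.2008, 0.1386, 0.1002, 0.1924, 0.1958]
t=4: π = [0.1722, 0.2009, 0.1391, 0.1001, 0.1931, 0.1945]
t=5: π = [0.1723, 0.2010, 0.1393, 0.1001, 0.1932, 0.1941]

π = [0.1723, 0.2010, 0.1393, 0.1001, 0.1932, 0.1941]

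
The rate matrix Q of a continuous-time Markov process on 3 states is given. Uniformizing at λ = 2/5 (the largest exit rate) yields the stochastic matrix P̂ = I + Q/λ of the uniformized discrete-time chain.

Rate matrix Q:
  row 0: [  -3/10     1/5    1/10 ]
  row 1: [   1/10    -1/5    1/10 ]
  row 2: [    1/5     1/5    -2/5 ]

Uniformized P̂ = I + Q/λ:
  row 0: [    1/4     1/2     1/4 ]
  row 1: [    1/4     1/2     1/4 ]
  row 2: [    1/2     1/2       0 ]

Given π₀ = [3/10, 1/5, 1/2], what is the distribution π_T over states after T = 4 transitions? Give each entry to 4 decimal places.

t=0: π = [0.3000, 0.2000, 0.5000]
t=1: π = [0.3750, 0.5000, 0.1250]
t=2: π = [0.2813, 0.5000, 0.2188]
t=3: π = [0.3047, 0.5000, 0.1953]
t=4: π = [0.2988, 0.5000, 0.2012]

π = [0.2988, 0.5000, 0.2012]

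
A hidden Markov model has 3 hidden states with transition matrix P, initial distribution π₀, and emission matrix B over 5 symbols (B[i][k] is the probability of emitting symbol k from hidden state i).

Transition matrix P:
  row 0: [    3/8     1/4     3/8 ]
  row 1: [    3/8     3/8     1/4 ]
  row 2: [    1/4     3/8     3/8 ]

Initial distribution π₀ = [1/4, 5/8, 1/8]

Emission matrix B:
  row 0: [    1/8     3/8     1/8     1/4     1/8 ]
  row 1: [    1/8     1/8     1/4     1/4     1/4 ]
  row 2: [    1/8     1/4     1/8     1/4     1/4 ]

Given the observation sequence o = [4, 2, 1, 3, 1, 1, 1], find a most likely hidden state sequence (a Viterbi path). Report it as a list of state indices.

path = [1, 1, 0, 0, 0, 0, 0]

t=0: δ = [3.125e-02, 1.562e-01, 3.125e-02]  (obs o_0=4)
t=1: δ = [7.324e-03, 1.465e-02, 4.883e-03]  ψ = [1, 1, 1]  (obs o_1=2)
t=2: δ = [2.060e-03, 6.866e-04, 9.155e-04]  ψ = [1, 1, 1]  (obs o_2=1)
t=3: δ = [1.931e-04, 1.287e-04, 1.931e-04]  ψ = [0, 0, 0]  (obs o_3=3)
t=4: δ = [2.716e-05, 9.052e-06, 1.810e-05]  ψ = [0, 2, 0]  (obs o_4=1)
t=5: δ = [3.819e-06, 8.487e-07, 2.546e-06]  ψ = [0, 0, 0]  (obs o_5=1)
t=6: δ = [5.370e-07, 1.193e-07, 3.580e-07]  ψ = [0, 0, 0]  (obs o_6=1)
backtrack: best end state = 0; path = [1, 1, 0, 0, 0, 0, 0]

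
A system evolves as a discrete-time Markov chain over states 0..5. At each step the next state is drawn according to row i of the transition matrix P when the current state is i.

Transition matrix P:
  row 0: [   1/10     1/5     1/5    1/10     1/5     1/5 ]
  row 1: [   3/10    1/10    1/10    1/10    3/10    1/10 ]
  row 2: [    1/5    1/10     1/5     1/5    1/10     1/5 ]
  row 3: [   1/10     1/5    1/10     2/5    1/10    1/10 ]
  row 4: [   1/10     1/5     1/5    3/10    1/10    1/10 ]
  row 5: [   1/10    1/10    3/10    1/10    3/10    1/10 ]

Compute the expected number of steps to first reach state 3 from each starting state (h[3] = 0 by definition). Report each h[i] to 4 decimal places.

h = [6.3210, 6.2778, 5.8068, 0.0000, 5.1850, 6.1749]

First-step conditioning: h[3] = 0; for i ≠ 3, h[i] = 1 + Σ_k P[i][k]·h[k].
  h[0] = 1 + 1/10·h[0] + 1/5·h[1] + 1/5·h[2] + 1/5·h[4] + 1/5·h[5]
  h[1] = 1 + 3/10·h[0] + 1/10·h[1] + 1/10·h[2] + 3/10·h[4] + 1/10·h[5]
  h[2] = 1 + 1/5·h[0] + 1/10·h[1] + 1/5·h[2] + 1/10·h[4] + 1/5·h[5]
  h[4] = 1 + 1/10·h[0] + 1/5·h[1] + 1/5·h[2] + 1/10·h[4] + 1/10·h[5]
  h[5] = 1 + 1/10·h[0] + 1/10·h[1] + 3/10·h[2] + 3/10·h[4] + 1/10·h[5]
Solving the 5×5 linear system over states ≠ 3 gives exactly h = [13154/2081, 13064/2081, 12084/2081, 0, 10790/2081, 12850/2081] (h[3] = 0 is the target).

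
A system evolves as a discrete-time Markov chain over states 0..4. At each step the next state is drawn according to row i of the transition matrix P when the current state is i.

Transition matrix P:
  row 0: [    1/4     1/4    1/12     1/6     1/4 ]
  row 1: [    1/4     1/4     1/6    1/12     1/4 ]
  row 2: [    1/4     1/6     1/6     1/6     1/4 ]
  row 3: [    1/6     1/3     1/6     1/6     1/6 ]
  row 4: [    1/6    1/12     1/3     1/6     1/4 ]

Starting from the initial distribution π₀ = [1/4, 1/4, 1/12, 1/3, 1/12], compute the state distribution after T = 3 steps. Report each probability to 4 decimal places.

t=0: π = [0.2500, 0.2500, 0.0833, 0.3333, 0.0833]
t=1: π = [0.2153, 0.2569, 0.1597, 0.1458, 0.2222]
t=2: π = [0.2193, 0.2118, 0.1858, 0.1453, 0.2378]
t=3: π = [0.2181, 0.2070, 0.1880, 0.1490, 0.2379]

π = [0.2181, 0.2070, 0.1880, 0.1490, 0.2379]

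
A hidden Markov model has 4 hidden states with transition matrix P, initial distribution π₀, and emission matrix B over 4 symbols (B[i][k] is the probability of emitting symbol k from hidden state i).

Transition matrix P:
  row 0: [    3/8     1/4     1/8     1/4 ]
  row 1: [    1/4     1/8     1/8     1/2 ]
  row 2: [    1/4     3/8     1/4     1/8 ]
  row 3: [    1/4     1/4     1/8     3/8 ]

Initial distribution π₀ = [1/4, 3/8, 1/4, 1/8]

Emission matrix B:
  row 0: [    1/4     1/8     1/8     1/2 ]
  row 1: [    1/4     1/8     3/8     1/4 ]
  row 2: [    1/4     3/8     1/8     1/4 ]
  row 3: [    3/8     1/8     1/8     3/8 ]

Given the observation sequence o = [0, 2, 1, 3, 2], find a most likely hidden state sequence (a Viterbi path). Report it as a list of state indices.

t=0: δ = [6.250e-02, 9.375e-02, 6.250e-02, 4.688e-02]  (obs o_0=0)
t=1: δ = [2.930e-03, 8.789e-03, 1.953e-03, 5.859e-03]  ψ = [0, 2, 2, 1]  (obs o_1=2)
t=2: δ = [2.747e-04, 1.831e-04, 4.120e-04, 5.493e-04]  ψ = [1, 3, 1, 1]  (obs o_2=1)
t=3: δ = [6.866e-05, 3.862e-05, 2.575e-05, 7.725e-05]  ψ = [3, 2, 2, 3]  (obs o_3=3)
t=4: δ = [3.219e-06, 7.242e-06, 1.207e-06, 3.621e-06]  ψ = [0, 3, 3, 3]  (obs o_4=2)
backtrack: best end state = 1; path = [2, 1, 3, 3, 1]

path = [2, 1, 3, 3, 1]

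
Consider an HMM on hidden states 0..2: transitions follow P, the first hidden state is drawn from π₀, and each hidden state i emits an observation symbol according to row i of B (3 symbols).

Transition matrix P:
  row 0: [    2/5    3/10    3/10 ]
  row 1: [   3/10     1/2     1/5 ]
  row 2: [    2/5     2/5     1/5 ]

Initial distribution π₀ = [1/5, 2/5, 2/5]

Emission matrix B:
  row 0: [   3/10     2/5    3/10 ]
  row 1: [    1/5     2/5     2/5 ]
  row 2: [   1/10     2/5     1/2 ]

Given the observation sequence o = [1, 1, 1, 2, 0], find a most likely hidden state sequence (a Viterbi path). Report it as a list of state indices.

path = [1, 1, 1, 1, 1]

t=0: δ = [8.000e-02, 1.600e-01, 1.600e-01]  (obs o_0=1)
t=1: δ = [2.560e-02, 3.200e-02, 1.280e-02]  ψ = [2, 1, 1]  (obs o_1=1)
t=2: δ = [4.096e-03, 6.400e-03, 3.072e-03]  ψ = [0, 1, 0]  (obs o_2=1)
t=3: δ = [5.760e-04, 1.280e-03, 6.400e-04]  ψ = [1, 1, 1]  (obs o_3=2)
t=4: δ = [1.152e-04, 1.280e-04, 2.560e-05]  ψ = [1, 1, 1]  (obs o_4=0)
backtrack: best end state = 1; path = [1, 1, 1, 1, 1]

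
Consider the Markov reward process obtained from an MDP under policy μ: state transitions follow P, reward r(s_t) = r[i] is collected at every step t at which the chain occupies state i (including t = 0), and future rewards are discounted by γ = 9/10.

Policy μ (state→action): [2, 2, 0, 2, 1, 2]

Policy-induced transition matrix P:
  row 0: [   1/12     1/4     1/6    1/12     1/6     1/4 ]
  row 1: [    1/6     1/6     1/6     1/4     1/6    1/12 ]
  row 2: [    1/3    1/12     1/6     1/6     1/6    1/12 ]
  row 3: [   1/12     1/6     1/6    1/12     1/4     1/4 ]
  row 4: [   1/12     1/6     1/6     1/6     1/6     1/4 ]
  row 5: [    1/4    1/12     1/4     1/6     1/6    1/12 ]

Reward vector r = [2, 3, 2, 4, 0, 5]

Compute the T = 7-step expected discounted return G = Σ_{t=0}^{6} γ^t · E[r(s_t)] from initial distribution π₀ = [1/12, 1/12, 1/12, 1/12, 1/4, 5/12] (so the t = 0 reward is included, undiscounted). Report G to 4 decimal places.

G = 13.9252

t=0: π = [0.0833, 0.0833, 0.0833, 0.0833, 0.2500, 0.4167], E[r] = 3.0000, γ^t·E[r] = 3.000000, running G = 3.000000
t=1: π = [0.1806, 0.1319, 0.2014, 0.1597, 0.1736, 0.1528], E[r] = 2.5625, γ^t·E[r] = 2.306250, running G = 5.306250
t=2: π = [0.1701, 0.1522, 0.1794, 0.1493, 0.1800, 0.1690], E[r] = 2.5978, γ^t·E[r] = 2.104219, running G = 7.410469
t=3: π = [0.1690, 0.1518, 0.1807, 0.1527, 0.1791, 0.1666], E[r] = 2.5988, γ^t·E[r] = 1.894500, running G = 9.304969
t=4: π = [0.1689, 0.1518, 0.1805, 0.1525, 0.1794, 0.1668], E[r] = 2.5985, γ^t·E[r] = 1.704852, running G = 11.009821
t=5: π = [0.1689, 0.1518, 0.1806, 0.1525, 0.1794, 0.1668], E[r] = 2.5985, γ^t·E[r] = 1.534403, running G = 12.544224
t=6: π = [0.1689, 0.1518, 0.1806, 0.1525, 0.1794, 0.1668], E[r] = 2.5985, γ^t·E[r] = 1.380956, running G = 13.925180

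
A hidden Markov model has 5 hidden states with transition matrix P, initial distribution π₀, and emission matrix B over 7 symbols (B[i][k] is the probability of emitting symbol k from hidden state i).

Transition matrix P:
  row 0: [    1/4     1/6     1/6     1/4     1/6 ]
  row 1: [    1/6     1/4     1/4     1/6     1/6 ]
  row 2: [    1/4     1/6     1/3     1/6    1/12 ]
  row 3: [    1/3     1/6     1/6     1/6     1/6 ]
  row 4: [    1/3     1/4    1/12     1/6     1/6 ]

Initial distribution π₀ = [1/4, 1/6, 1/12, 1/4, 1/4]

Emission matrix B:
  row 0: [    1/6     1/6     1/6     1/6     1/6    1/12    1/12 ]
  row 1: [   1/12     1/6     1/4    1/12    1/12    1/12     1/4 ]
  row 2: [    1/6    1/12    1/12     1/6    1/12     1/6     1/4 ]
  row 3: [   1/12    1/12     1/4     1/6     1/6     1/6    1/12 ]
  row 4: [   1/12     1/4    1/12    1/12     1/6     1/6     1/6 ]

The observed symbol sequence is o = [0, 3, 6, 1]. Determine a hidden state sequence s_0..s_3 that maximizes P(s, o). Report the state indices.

t=0: δ = [4.167e-02, 1.389e-02, 1.389e-02, 2.083e-02, 2.083e-02]  (obs o_0=0)
t=1: δ = [1.736e-03, 5.787e-04, 1.157e-03, 1.736e-03, 5.787e-04]  ψ = [0, 0, 0, 0, 0]  (obs o_1=3)
t=2: δ = [4.823e-05, 7.234e-05, 9.645e-05, 3.617e-05, 4.823e-05]  ψ = [3, 0, 2, 0, 0]  (obs o_2=6)
t=3: δ = [4.019e-06, 3.014e-06, 2.679e-06, 1.340e-06, 3.014e-06]  ψ = [2, 1, 2, 2, 1]  (obs o_3=1)
backtrack: best end state = 0; path = [0, 2, 2, 0]

path = [0, 2, 2, 0]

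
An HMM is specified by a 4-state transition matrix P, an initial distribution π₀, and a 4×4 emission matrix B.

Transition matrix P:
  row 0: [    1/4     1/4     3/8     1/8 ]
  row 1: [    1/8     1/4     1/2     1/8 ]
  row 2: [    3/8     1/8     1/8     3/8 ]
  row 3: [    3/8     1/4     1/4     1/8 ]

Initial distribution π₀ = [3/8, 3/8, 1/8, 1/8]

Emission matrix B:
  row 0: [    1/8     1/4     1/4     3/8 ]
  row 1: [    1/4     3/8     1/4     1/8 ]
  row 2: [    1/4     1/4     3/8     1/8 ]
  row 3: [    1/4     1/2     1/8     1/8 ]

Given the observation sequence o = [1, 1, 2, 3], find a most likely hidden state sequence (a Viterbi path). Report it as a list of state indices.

t=0: δ = [9.375e-02, 1.406e-01, 3.125e-02, 6.250e-02]  (obs o_0=1)
t=1: δ = [5.859e-03, 1.318e-02, 1.758e-02, 8.789e-03]  ψ = [0, 1, 1, 1]  (obs o_1=1)
t=2: δ = [1.648e-03, 8.240e-04, 2.472e-03, 8.240e-04]  ψ = [2, 1, 1, 2]  (obs o_2=2)
t=3: δ = [3.476e-04, 5.150e-05, 7.725e-05, 1.159e-04]  ψ = [2, 0, 0, 2]  (obs o_3=3)
backtrack: best end state = 0; path = [1, 1, 2, 0]

path = [1, 1, 2, 0]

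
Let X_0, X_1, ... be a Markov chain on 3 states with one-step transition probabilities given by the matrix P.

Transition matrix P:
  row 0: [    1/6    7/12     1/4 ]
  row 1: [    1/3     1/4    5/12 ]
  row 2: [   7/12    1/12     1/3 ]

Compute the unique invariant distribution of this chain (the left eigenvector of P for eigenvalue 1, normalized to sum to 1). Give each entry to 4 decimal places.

π = [0.3564, 0.3138, 0.3298]

Balance equations π_j = Σ_i π_i·P[i][j]:
  π_0 = 1/6·π_0 + 1/3·π_1 + 7/12·π_2
  π_1 = 7/12·π_0 + 1/4·π_1 + 1/12·π_2
  normalize: π_0 + π_1 + π_2 = 1
Solving the linear system gives exactly π = [67/188, 59/188, 31/94].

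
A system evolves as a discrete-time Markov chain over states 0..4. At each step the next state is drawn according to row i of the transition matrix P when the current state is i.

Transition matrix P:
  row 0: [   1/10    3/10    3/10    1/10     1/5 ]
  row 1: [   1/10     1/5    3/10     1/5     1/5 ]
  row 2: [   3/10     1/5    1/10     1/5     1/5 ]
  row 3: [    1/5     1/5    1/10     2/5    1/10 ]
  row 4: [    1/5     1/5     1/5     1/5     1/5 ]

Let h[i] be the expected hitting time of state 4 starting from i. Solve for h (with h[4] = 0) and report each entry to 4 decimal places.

First-step conditioning: h[4] = 0; for i ≠ 4, h[i] = 1 + Σ_k P[i][k]·h[k].
  h[0] = 1 + 1/10·h[0] + 3/10·h[1] + 3/10·h[2] + 1/10·h[3]
  h[1] = 1 + 1/10·h[0] + 1/5·h[1] + 3/10·h[2] + 1/5·h[3]
  h[2] = 1 + 3/10·h[0] + 1/5·h[1] + 1/10·h[2] + 1/5·h[3]
  h[3] = 1 + 1/5·h[0] + 1/5·h[1] + 1/10·h[2] + 2/5·h[3]
Solving the 4×4 linear system over states ≠ 4 gives exactly h = [4780/857, 4840/857, 4830/857, 5440/857, 0] (h[4] = 0 is the target).

h = [5.5776, 5.6476, 5.6359, 6.3477, 0.0000]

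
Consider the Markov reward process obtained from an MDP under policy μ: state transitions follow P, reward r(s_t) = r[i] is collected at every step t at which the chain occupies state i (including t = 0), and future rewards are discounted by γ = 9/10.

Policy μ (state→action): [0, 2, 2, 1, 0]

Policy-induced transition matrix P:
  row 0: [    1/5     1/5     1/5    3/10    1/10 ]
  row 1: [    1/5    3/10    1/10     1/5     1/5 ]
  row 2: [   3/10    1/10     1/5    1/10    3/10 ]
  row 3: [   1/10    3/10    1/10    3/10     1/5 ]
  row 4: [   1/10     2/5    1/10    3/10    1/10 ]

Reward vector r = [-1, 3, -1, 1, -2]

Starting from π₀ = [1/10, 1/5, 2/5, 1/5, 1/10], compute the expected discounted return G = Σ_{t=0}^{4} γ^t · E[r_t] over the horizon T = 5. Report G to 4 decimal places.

G = 1.0495

t=0: π = [0.1000, 0.2000, 0.4000, 0.2000, 0.1000], E[r] = 0.1000, γ^t·E[r] = 0.100000, running G = 0.100000
t=1: π = [0.2100, 0.2200, 0.1500, 0.2000, 0.2200], E[r] = 0.0600, γ^t·E[r] = 0.054000, running G = 0.154000
t=2: π = [0.1730, 0.2710, 0.1360, 0.2480, 0.1720], E[r] = 0.4080, γ^t·E[r] = 0.330480, running G = 0.484480
t=3: π = [0.1716, 0.2727, 0.1309, 0.2457, 0.1791], E[r] = 0.4031, γ^t·E[r] = 0.293860, running G = 0.778340
t=4: π = [0.1706, 0.2746, 0.1303, 0.2466, 0.1780], E[r] = 0.4134, γ^t·E[r] = 0.271205, running G = 1.049545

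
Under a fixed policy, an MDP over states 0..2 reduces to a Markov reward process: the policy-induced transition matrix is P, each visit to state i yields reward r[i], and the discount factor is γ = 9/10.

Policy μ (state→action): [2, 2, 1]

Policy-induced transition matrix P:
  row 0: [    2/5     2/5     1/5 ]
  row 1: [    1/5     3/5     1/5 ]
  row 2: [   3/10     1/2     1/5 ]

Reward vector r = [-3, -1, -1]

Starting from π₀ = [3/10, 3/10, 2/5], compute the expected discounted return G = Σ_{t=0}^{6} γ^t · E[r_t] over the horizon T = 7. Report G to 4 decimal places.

G = -8.1913

t=0: π = [0.3000, 0.3000, 0.4000], E[r] = -1.6000, γ^t·E[r] = -1.600000, running G = -1.600000
t=1: π = [0.3000, 0.5000, 0.2000], E[r] = -1.6000, γ^t·E[r] = -1.440000, running G = -3.040000
t=2: π = [0.2800, 0.5200, 0.2000], E[r] = -1.5600, γ^t·E[r] = -1.263600, running G = -4.303600
t=3: π = [0.2760, 0.5240, 0.2000], E[r] = -1.5520, γ^t·E[r] = -1.131408, running G = -5.435008
t=4: π = [0.2752, 0.5248, 0.2000], E[r] = -1.5504, γ^t·E[r] = -1.017217, running G = -6.452225
t=5: π = [0.2750, 0.5250, 0.2000], E[r] = -1.5501, γ^t·E[r] = -0.915307, running G = -7.367532
t=6: π = [0.2750, 0.5250, 0.2000], E[r] = -1.5500, γ^t·E[r] = -0.823742, running G = -8.191274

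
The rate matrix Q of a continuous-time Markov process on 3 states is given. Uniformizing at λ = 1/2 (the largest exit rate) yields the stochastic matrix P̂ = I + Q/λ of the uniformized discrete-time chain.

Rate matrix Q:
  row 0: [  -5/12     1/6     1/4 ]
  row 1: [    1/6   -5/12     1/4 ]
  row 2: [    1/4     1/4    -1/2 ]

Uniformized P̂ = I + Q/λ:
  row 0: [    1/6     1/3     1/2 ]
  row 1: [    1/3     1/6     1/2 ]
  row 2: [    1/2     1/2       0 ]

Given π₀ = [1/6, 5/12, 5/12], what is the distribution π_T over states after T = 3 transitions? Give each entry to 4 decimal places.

π = [0.3391, 0.3380, 0.3229]

t=0: π = [0.1667, 0.4167, 0.4167]
t=1: π = [0.3750, 0.3333, 0.2917]
t=2: π = [0.3194, 0.3264, 0.3542]
t=3: π = [0.3391, 0.3380, 0.3229]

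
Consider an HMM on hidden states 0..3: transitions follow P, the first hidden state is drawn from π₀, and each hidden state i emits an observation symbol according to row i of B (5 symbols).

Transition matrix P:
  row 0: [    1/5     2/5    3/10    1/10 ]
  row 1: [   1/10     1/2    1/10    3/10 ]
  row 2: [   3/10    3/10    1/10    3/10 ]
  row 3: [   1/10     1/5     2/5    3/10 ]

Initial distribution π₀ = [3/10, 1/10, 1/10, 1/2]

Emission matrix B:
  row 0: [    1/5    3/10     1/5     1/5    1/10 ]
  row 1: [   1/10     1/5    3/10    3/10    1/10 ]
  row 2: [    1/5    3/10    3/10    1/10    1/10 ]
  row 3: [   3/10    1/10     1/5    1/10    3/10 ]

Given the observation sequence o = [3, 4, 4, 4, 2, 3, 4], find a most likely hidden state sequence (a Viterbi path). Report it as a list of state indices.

t=0: δ = [6.000e-02, 3.000e-02, 1.000e-02, 5.000e-02]  (obs o_0=3)
t=1: δ = [1.200e-03, 2.400e-03, 2.000e-03, 4.500e-03]  ψ = [0, 0, 3, 3]  (obs o_1=4)
t=2: δ = [6.000e-05, 1.200e-04, 1.800e-04, 4.050e-04]  ψ = [2, 1, 3, 3]  (obs o_2=4)
t=3: δ = [5.400e-06, 8.100e-06, 1.620e-05, 3.645e-05]  ψ = [2, 3, 3, 3]  (obs o_3=4)
t=4: δ = [9.720e-07, 2.187e-06, 4.374e-06, 2.187e-06]  ψ = [2, 3, 3, 3]  (obs o_4=2)
t=5: δ = [2.624e-07, 3.937e-07, 8.748e-08, 1.312e-07]  ψ = [2, 2, 3, 2]  (obs o_5=3)
t=6: δ = [5.249e-09, 1.968e-08, 7.873e-09, 3.543e-08]  ψ = [0, 1, 0, 1]  (obs o_6=4)
backtrack: best end state = 3; path = [3, 3, 3, 3, 2, 1, 3]

path = [3, 3, 3, 3, 2, 1, 3]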